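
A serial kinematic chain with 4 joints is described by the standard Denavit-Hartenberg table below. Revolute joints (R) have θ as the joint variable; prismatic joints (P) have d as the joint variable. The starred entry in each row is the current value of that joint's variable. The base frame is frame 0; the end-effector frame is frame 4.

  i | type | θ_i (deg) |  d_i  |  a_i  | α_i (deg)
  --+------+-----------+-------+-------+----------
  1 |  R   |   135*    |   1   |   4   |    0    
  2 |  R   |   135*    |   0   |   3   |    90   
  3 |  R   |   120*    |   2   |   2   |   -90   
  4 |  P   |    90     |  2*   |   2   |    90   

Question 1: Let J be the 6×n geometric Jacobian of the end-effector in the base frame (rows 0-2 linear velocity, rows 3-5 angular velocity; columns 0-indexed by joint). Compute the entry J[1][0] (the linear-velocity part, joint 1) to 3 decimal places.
-2.828

axis z_0 = ẑ; lever o_n−o_0 = (-2.8284,2.5605,1.7321)
cross product → J_v[:, 0] = (-2.5605,-2.8284,0.0000)
J_ω[:, 0] = z_0
entry J[1][0] = -2.8284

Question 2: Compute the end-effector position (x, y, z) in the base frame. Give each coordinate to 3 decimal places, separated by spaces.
after link 1: o_1 = (-2.8284, 2.8284, 1.0000)
after link 2: o_2 = (-2.8284, -0.1716, 1.0000)
after link 3: o_3 = (-4.8284, 0.8284, 2.7321)
after link 4: o_4 = (-2.8284, 2.5605, 1.7321)

-2.828 2.560 1.732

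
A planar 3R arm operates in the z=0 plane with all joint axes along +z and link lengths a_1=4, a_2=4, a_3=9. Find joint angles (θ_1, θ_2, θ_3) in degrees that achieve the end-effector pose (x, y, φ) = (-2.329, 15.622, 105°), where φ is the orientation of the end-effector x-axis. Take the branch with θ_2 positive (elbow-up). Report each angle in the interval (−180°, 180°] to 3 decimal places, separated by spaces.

wrist centre = target − a_3·(cos φ, sin φ) = (0.0004, 6.9287)
cos θ_2 = (48.0064−4²−4²)/(2·4·4) = 0.5002; θ_2 = 59.9867° (elbow-up)
β = atan2(6.9287,0.0004) = 89.9969°; ψ = atan2(3.4636,6.0008) = 29.9933°
θ_1 = β − ψ = 60.0036°
θ_3 = φ − θ_1 − θ_2 = -14.9903° (wrapped to (-180°,180°])

60.004 59.987 -14.990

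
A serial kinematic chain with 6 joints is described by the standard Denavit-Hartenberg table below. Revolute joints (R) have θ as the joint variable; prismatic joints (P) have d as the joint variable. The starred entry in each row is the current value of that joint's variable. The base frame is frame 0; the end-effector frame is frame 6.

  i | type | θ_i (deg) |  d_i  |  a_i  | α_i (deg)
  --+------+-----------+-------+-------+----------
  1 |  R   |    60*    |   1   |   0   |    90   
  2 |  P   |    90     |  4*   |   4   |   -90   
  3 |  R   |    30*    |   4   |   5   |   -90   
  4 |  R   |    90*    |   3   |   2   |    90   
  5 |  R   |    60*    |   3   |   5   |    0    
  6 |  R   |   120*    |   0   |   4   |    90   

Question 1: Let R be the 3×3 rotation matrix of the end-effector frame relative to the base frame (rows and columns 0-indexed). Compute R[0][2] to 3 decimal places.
-0.750

End-effector z-axis (col 2 of R) = (-0.7500,0.4330,-0.5000)
R[0][2] = -0.7500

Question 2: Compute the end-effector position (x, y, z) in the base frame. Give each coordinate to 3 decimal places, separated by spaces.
after link 1: o_1 = (0.0000, 0.0000, 1.0000)
after link 2: o_2 = (3.4641, -2.0000, 5.0000)
after link 3: o_3 = (-0.7010, -4.2141, 9.3301)
after link 4: o_4 = (-1.9510, -1.1830, 7.8301)
after link 5: o_5 = (-5.2476, 3.6071, 8.2631)
after link 6: o_6 = (-7.2476, 0.1429, 8.2631)

-7.248 0.143 8.263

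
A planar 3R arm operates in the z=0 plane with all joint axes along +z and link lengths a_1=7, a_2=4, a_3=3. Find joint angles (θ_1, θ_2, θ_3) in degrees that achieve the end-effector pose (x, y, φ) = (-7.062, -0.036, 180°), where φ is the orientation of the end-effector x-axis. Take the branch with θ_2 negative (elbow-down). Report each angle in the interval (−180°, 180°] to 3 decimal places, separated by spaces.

wrist centre = target − a_3·(cos φ, sin φ) = (-4.0620, -0.0360)
cos θ_2 = (16.5011−7²−4²)/(2·7·4) = -0.8661; θ_2 = -150.0029° (elbow-down)
β = atan2(-0.0360,-4.0620) = -179.4922°; ψ = atan2(-1.9998,3.5358) = -29.4922°
θ_1 = β − ψ = -150.0000°
θ_3 = φ − θ_1 − θ_2 = 120.0030° (wrapped to (-180°,180°])

-150.000 -150.003 120.003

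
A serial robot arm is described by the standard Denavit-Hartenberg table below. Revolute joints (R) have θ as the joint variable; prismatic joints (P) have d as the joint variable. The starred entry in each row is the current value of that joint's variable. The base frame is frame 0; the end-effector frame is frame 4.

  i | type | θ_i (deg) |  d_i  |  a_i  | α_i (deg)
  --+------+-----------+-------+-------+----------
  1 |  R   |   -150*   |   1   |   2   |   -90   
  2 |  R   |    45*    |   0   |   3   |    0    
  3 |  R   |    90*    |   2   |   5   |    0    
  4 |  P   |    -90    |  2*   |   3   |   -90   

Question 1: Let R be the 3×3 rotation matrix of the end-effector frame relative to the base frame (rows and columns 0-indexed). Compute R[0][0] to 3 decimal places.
End-effector x-axis (col 0 of R) = (-0.6124,-0.3536,-0.7071)
R[0][0] = -0.6124

-0.612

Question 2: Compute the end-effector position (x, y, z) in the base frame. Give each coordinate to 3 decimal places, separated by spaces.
after link 1: o_1 = (-1.7321, -1.0000, 1.0000)
after link 2: o_2 = (-3.5692, -2.0607, -1.1213)
after link 3: o_3 = (0.4927, -2.0249, -4.6569)
after link 4: o_4 = (-0.3444, -4.8177, -6.7782)

-0.344 -4.818 -6.778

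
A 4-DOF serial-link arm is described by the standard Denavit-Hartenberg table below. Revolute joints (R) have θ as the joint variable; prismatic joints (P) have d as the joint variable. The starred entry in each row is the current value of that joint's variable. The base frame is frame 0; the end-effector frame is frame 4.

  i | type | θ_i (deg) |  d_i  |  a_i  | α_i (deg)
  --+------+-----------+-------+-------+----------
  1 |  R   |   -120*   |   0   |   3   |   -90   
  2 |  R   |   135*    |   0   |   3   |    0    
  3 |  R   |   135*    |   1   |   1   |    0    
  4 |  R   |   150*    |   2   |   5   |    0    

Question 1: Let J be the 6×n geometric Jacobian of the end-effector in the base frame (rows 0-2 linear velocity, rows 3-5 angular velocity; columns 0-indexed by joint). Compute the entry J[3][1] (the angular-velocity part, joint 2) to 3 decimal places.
axis z_1 = (0.8660,-0.5000,0.0000); lever o_n−o_1 = (2.4087,-1.8279,-5.4514)
cross product → J_v[:, 1] = (2.7257,4.7211,-0.3787)
J_ω[:, 1] = z_1
entry J[3][1] = 0.8660

0.866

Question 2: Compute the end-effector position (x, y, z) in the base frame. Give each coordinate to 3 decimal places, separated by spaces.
after link 1: o_1 = (-1.5000, -2.5981, 0.0000)
after link 2: o_2 = (-0.4393, -0.7610, -2.1213)
after link 3: o_3 = (0.4267, -1.2610, -1.1213)
after link 4: o_4 = (0.9087, -4.4260, -5.4514)

0.909 -4.426 -5.451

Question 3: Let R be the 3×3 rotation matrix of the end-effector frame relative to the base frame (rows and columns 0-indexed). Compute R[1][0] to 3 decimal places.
End-effector x-axis (col 0 of R) = (-0.2500,-0.4330,-0.8660)
R[1][0] = -0.4330

-0.433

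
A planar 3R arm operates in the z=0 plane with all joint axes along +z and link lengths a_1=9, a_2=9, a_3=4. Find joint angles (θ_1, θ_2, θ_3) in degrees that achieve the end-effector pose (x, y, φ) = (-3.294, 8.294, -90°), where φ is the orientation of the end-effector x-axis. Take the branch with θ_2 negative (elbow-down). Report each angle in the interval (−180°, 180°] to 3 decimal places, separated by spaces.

150.001 -90.003 -149.998

wrist centre = target − a_3·(cos φ, sin φ) = (-3.2940, 12.2940)
cos θ_2 = (161.9929−9²−9²)/(2·9·9) = -0.0000; θ_2 = -90.0025° (elbow-down)
β = atan2(12.2940,-3.2940) = 104.9993°; ψ = atan2(-9.0000,8.9996) = -45.0013°
θ_1 = β − ψ = 150.0005°
θ_3 = φ − θ_1 − θ_2 = -149.9980° (wrapped to (-180°,180°])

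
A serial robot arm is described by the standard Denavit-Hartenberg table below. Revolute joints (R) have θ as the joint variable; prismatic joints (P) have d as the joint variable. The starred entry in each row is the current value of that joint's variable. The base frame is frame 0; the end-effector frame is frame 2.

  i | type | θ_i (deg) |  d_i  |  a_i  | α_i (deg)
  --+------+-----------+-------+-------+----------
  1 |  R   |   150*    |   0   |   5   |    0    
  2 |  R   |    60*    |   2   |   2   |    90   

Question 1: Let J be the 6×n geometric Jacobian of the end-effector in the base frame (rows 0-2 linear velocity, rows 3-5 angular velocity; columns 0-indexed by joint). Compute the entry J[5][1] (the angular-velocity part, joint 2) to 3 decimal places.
1.000

axis z_1 = (0.0000,0.0000,1.0000); lever o_n−o_1 = (-1.7321,-1.0000,2.0000)
cross product → J_v[:, 1] = (1.0000,-1.7321,0.0000)
J_ω[:, 1] = z_1
entry J[5][1] = 1.0000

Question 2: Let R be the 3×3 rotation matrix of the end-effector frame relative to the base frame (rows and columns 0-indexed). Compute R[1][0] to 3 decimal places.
-0.500

End-effector x-axis (col 0 of R) = (-0.8660,-0.5000,0.0000)
R[1][0] = -0.5000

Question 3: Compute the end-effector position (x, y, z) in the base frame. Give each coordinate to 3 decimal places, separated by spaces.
-6.062 1.500 2.000

after link 1: o_1 = (-4.3301, 2.5000, 0.0000)
after link 2: o_2 = (-6.0622, 1.5000, 2.0000)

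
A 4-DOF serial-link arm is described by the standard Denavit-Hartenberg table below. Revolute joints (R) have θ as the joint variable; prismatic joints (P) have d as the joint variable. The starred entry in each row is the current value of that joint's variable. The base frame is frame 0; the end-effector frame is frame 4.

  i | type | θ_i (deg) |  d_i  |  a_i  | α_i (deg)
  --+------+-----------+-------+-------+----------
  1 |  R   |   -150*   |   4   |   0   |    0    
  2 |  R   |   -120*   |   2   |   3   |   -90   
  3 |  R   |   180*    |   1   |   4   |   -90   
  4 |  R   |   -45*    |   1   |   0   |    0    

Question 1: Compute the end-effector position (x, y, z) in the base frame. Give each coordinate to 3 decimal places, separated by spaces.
-1.000 -1.000 7.000

after link 1: o_1 = (0.0000, 0.0000, 4.0000)
after link 2: o_2 = (-0.0000, 3.0000, 6.0000)
after link 3: o_3 = (-1.0000, -1.0000, 6.0000)
after link 4: o_4 = (-1.0000, -1.0000, 7.0000)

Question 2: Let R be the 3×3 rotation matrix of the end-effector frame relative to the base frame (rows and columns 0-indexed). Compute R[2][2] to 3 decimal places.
End-effector z-axis (col 2 of R) = (0.0000,-0.0000,1.0000)
R[2][2] = 1.0000

1.000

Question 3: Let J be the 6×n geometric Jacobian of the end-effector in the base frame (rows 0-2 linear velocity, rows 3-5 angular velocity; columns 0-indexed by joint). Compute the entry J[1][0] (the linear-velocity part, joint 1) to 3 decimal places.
-1.000

axis z_0 = ẑ; lever o_n−o_0 = (-1.0000,-1.0000,7.0000)
cross product → J_v[:, 0] = (1.0000,-1.0000,0.0000)
J_ω[:, 0] = z_0
entry J[1][0] = -1.0000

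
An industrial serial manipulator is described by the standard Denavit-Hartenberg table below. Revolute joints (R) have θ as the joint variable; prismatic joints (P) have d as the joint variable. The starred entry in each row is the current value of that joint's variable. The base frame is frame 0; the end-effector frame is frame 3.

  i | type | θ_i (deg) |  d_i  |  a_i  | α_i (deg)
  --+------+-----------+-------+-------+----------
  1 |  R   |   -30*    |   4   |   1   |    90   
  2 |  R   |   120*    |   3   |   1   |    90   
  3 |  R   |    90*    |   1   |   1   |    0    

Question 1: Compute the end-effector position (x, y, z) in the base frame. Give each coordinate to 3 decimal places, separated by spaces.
-0.817 -4.147 5.366

after link 1: o_1 = (0.8660, -0.5000, 4.0000)
after link 2: o_2 = (-1.0670, -2.8481, 4.8660)
after link 3: o_3 = (-0.8170, -4.1471, 5.3660)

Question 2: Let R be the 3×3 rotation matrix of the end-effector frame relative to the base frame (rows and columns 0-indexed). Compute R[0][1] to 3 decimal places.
0.433

End-effector y-axis (col 1 of R) = (0.4330,-0.2500,-0.8660)
R[0][1] = 0.4330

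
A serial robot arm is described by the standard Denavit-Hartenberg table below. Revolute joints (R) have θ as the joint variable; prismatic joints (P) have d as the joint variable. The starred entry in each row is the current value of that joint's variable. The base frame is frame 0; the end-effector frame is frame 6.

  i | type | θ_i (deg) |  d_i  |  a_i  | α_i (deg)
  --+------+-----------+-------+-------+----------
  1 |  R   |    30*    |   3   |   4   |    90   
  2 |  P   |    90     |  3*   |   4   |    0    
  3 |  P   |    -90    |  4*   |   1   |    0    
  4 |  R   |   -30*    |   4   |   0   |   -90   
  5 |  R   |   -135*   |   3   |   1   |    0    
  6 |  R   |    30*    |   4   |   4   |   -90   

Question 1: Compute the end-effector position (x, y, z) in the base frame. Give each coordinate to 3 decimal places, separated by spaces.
after link 1: o_1 = (3.4641, 2.0000, 3.0000)
after link 2: o_2 = (4.9641, -0.5981, 7.0000)
after link 3: o_3 = (7.8301, -3.5622, 7.0000)
after link 4: o_4 = (9.8301, -7.0263, 7.0000)
after link 5: o_5 = (10.9524, -7.1948, 9.9516)
after link 6: o_6 = (13.8398, -9.9892, 13.9334)

13.840 -9.989 13.933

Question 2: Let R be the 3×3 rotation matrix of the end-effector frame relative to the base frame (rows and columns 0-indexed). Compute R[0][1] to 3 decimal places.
End-effector y-axis (col 1 of R) = (-0.4330,-0.2500,-0.8660)
R[0][1] = -0.4330

-0.433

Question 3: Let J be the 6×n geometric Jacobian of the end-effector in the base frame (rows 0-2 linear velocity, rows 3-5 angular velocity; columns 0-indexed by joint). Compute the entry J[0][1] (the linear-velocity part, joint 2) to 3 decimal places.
prismatic axis z_1 = (0.5000,-0.8660,0.0000)
J_v[:, 1] = z_1; J_ω[:, 1] = (0,0,0)
entry J[0][1] = 0.5000

0.500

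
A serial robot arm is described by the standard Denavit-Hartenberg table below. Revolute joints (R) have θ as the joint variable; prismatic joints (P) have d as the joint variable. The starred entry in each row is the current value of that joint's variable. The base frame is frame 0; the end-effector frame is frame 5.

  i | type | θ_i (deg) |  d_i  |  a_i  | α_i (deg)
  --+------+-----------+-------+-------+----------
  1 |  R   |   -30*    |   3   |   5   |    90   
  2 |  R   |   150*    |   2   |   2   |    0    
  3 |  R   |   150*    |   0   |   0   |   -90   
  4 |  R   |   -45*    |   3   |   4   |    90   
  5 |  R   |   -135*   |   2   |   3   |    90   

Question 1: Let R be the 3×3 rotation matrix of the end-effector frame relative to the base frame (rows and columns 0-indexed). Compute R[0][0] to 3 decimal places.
End-effector x-axis (col 0 of R) = (-0.4968,0.8642,0.0795)
R[0][0] = -0.4968

-0.497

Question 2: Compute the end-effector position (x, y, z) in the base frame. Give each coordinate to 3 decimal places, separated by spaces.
after link 1: o_1 = (4.3301, -2.5000, 3.0000)
after link 2: o_2 = (1.8301, -3.3660, 4.0000)
after link 3: o_3 = (1.8301, -3.3660, 4.0000)
after link 4: o_4 = (3.8907, -7.8217, 3.0505)
after link 5: o_5 = (1.0807, -6.1003, 4.5136)

1.081 -6.100 4.514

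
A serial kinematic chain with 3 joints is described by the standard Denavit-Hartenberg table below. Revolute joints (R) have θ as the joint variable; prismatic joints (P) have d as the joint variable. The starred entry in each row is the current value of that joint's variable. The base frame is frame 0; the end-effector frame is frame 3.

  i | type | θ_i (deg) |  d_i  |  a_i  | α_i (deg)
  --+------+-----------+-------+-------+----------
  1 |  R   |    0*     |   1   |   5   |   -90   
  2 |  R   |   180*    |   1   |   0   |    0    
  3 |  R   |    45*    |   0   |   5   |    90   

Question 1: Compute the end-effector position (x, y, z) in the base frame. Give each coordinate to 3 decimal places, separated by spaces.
after link 1: o_1 = (5.0000, 0.0000, 1.0000)
after link 2: o_2 = (5.0000, 1.0000, 1.0000)
after link 3: o_3 = (1.4645, 1.0000, 4.5355)

1.464 1.000 4.536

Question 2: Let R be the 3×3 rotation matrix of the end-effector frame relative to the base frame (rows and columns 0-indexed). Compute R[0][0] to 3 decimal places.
-0.707

End-effector x-axis (col 0 of R) = (-0.7071,-0.0000,0.7071)
R[0][0] = -0.7071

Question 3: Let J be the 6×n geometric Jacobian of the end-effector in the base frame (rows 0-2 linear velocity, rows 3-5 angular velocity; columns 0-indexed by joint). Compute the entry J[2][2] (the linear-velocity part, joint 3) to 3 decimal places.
3.536

axis z_2 = (0.0000,1.0000,0.0000); lever o_n−o_2 = (-3.5355,-0.0000,3.5355)
cross product → J_v[:, 2] = (3.5355,-0.0000,3.5355)
J_ω[:, 2] = z_2
entry J[2][2] = 3.5355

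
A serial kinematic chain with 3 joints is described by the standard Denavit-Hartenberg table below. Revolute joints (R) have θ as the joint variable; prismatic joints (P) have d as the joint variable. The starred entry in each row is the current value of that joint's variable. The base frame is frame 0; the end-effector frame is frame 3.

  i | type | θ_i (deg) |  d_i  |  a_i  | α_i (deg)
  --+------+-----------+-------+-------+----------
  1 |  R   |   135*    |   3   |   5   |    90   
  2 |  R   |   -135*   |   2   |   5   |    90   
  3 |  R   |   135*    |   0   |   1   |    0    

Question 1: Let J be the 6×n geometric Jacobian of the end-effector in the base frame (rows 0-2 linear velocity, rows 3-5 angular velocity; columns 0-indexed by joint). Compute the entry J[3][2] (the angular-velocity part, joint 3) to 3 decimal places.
axis z_2 = (0.5000,-0.5000,0.7071); lever o_n−o_2 = (0.1464,0.8536,0.5000)
cross product → J_v[:, 2] = (-0.8536,-0.1464,0.5000)
J_ω[:, 2] = z_2
entry J[3][2] = 0.5000

0.500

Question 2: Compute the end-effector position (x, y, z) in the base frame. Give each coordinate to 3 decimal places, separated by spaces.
0.525 3.303 -0.036

after link 1: o_1 = (-3.5355, 3.5355, 3.0000)
after link 2: o_2 = (0.3787, 2.4497, -0.5355)
after link 3: o_3 = (0.5251, 3.3033, -0.0355)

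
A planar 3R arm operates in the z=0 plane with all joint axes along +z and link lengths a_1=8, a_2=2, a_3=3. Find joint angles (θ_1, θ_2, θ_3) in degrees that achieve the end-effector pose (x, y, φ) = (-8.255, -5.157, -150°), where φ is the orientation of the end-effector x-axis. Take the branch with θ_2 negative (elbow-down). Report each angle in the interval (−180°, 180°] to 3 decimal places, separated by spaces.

wrist centre = target − a_3·(cos φ, sin φ) = (-5.6569, -3.6570)
cos θ_2 = (45.3744−8²−2²)/(2·8·2) = -0.7070; θ_2 = -134.9953° (elbow-down)
β = atan2(-3.6570,-5.6569) = -147.1188°; ψ = atan2(-1.4143,6.5859) = -12.1202°
θ_1 = β − ψ = -134.9985°
θ_3 = φ − θ_1 − θ_2 = 119.9938° (wrapped to (-180°,180°])

-134.999 -134.995 119.994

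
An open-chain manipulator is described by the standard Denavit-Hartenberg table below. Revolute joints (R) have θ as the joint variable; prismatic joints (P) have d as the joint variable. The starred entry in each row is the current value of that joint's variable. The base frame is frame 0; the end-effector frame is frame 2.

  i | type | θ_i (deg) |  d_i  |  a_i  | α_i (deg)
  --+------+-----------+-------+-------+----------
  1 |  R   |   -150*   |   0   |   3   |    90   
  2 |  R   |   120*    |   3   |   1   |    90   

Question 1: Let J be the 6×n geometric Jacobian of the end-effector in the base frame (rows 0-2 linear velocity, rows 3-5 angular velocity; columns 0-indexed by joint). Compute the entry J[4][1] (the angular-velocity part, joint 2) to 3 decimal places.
axis z_1 = (-0.5000,0.8660,0.0000); lever o_n−o_1 = (-1.0670,2.8481,0.8660)
cross product → J_v[:, 1] = (0.7500,0.4330,-0.5000)
J_ω[:, 1] = z_1
entry J[4][1] = 0.8660

0.866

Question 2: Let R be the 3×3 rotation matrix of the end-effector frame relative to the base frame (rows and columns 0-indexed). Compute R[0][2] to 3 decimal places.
End-effector z-axis (col 2 of R) = (-0.7500,-0.4330,0.5000)
R[0][2] = -0.7500

-0.750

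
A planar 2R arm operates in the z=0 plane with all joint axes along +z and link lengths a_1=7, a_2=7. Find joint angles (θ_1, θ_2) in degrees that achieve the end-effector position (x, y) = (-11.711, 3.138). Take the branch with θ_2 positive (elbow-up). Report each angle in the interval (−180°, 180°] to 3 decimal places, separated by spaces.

cos θ_2 = (146.9946−7²−7²)/(2·7·7) = 0.4999; θ_2 = 60.0037° (elbow-up)
β = atan2(3.1380,-11.7110) = 164.9998°; ψ = atan2(6.0624,10.4996) = 30.0018°
θ_1 = β − ψ = 134.9980°

134.998 60.004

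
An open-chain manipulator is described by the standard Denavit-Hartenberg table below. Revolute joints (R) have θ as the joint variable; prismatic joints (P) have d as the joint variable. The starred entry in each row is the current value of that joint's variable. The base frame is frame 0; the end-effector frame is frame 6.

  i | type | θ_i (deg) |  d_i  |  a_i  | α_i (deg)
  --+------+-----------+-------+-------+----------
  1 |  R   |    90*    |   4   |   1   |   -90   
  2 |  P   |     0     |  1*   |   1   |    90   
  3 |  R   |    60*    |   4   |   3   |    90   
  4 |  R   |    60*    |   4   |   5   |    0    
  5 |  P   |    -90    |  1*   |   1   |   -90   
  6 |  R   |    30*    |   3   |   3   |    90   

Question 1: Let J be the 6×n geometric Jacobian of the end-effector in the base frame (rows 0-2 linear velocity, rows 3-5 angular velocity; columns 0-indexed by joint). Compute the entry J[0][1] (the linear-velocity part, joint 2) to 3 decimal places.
-1.000

prismatic axis z_1 = (-1.0000,0.0000,0.0000)
J_v[:, 1] = z_1; J_ω[:, 1] = (0,0,0)
entry J[0][1] = -1.0000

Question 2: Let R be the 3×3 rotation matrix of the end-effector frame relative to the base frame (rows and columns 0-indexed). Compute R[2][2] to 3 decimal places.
-0.250

End-effector z-axis (col 2 of R) = (0.0580,0.9665,-0.2500)
R[2][2] = -0.2500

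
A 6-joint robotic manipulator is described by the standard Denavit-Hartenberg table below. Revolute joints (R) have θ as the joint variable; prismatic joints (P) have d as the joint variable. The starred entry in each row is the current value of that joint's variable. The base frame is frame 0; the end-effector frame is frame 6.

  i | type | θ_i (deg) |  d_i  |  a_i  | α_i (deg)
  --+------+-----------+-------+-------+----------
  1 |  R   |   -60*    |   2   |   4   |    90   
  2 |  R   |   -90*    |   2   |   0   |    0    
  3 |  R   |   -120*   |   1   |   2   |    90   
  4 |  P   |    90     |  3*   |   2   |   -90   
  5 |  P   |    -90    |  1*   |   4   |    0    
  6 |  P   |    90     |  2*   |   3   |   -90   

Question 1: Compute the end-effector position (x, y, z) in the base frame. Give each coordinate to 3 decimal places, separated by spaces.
-2.745 -11.245 7.562

after link 1: o_1 = (2.0000, -3.4641, 2.0000)
after link 2: o_2 = (0.2679, -4.4641, 2.0000)
after link 3: o_3 = (-1.4641, -3.4641, 3.0000)
after link 4: o_4 = (-2.4462, -5.7631, 5.5981)
after link 5: o_5 = (-1.0131, -8.2452, 8.5622)
after link 6: o_6 = (-2.7452, -11.2452, 7.5622)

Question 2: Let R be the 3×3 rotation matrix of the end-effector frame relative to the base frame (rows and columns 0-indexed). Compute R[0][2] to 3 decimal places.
-0.250

End-effector z-axis (col 2 of R) = (-0.2500,0.4330,-0.8660)
R[0][2] = -0.2500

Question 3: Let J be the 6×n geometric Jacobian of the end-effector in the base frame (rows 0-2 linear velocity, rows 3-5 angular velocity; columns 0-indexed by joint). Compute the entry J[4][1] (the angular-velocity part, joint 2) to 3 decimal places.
-0.500

axis z_1 = (-0.8660,-0.5000,0.0000); lever o_n−o_1 = (-4.7452,-7.7811,5.5622)
cross product → J_v[:, 1] = (-2.7811,4.8170,4.3660)
J_ω[:, 1] = z_1
entry J[4][1] = -0.5000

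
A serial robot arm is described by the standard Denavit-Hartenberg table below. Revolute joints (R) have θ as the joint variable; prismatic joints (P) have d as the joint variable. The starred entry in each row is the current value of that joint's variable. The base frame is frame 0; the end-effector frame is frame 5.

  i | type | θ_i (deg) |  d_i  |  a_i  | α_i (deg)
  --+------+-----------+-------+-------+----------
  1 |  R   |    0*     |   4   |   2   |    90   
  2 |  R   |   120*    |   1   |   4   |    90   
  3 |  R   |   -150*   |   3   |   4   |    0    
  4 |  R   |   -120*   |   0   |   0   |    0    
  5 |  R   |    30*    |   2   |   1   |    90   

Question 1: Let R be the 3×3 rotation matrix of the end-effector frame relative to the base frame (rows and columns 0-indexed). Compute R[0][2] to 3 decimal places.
-0.433

End-effector z-axis (col 2 of R) = (-0.4330,-0.5000,0.7500)
R[0][2] = -0.4330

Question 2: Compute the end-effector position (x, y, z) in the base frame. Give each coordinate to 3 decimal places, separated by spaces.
6.312 0.134 6.531

after link 1: o_1 = (2.0000, 0.0000, 4.0000)
after link 2: o_2 = (0.0000, -1.0000, 7.4641)
after link 3: o_3 = (4.3301, 1.0000, 5.9641)
after link 4: o_4 = (4.3301, 1.0000, 5.9641)
after link 5: o_5 = (6.3122, 0.1340, 6.5311)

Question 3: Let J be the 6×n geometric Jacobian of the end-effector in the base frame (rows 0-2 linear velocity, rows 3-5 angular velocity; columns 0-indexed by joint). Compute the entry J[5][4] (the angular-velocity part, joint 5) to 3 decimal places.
0.500

axis z_4 = (0.8660,-0.0000,0.5000); lever o_n−o_4 = (1.9821,-0.8660,0.5670)
cross product → J_v[:, 4] = (0.4330,0.5000,-0.7500)
J_ω[:, 4] = z_4
entry J[5][4] = 0.5000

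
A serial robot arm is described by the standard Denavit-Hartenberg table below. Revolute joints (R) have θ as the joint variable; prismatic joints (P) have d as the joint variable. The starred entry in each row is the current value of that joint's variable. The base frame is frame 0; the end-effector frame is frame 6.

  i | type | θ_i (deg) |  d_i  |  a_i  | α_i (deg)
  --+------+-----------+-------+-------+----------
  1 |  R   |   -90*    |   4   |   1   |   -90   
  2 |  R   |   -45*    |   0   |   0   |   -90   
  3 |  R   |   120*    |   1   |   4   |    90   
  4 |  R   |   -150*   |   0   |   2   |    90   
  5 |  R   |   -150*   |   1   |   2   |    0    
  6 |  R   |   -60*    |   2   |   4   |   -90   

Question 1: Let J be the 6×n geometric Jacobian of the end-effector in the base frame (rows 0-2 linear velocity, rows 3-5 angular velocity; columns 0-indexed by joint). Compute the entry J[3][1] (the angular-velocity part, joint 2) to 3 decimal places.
1.000

axis z_1 = (1.0000,0.0000,0.0000); lever o_n−o_1 = (-5.0622,-2.4241,-4.9244)
cross product → J_v[:, 1] = (-0.0000,4.9244,-2.4241)
J_ω[:, 1] = z_1
entry J[3][1] = 1.0000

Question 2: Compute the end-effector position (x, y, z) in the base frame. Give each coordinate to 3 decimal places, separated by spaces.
-5.062 -3.424 -0.924

after link 1: o_1 = (0.0000, -1.0000, 4.0000)
after link 2: o_2 = (0.0000, -1.0000, 4.0000)
after link 3: o_3 = (-3.4641, -0.2929, 1.8787)
after link 4: o_4 = (-1.9641, -0.1982, 3.1982)
after link 5: o_5 = (-2.3301, -0.4570, 1.0075)
after link 6: o_6 = (-5.0622, -3.4241, -0.9244)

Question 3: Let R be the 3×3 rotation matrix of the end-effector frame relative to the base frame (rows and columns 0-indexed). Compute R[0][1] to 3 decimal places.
-0.433

End-effector y-axis (col 1 of R) = (-0.4330,0.7891,0.4356)
R[0][1] = -0.4330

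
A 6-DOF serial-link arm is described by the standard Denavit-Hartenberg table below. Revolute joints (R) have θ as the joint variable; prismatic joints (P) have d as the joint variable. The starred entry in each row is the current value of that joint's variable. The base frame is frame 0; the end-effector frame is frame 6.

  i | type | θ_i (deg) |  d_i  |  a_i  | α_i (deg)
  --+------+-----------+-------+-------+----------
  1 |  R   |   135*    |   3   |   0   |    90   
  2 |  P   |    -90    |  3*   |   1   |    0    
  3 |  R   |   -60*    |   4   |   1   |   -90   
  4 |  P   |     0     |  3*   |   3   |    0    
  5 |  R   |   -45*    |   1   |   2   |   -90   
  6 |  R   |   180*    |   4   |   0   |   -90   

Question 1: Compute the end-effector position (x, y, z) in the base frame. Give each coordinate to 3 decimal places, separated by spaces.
after link 1: o_1 = (0.0000, 0.0000, 3.0000)
after link 2: o_2 = (2.1213, 2.1213, 2.0000)
after link 3: o_3 = (5.5621, 4.3374, 1.5000)
after link 4: o_4 = (6.3386, 3.5609, -2.5981)
after link 5: o_5 = (7.8510, 4.0484, -4.1712)
after link 6: o_6 = (7.5831, 0.3164, -5.5854)

7.583 0.316 -5.585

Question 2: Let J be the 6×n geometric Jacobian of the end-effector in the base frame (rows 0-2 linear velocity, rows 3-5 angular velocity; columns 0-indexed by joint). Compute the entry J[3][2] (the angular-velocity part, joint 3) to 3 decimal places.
0.707

axis z_2 = (0.7071,0.7071,0.0000); lever o_n−o_2 = (5.4618,-1.8049,-7.5854)
cross product → J_v[:, 2] = (-5.3637,5.3637,-5.1383)
J_ω[:, 2] = z_2
entry J[3][2] = 0.7071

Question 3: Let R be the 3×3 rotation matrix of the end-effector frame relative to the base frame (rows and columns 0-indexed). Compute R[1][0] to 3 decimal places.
-0.067

End-effector x-axis (col 0 of R) = (-0.9330,-0.0670,0.3536)
R[1][0] = -0.0670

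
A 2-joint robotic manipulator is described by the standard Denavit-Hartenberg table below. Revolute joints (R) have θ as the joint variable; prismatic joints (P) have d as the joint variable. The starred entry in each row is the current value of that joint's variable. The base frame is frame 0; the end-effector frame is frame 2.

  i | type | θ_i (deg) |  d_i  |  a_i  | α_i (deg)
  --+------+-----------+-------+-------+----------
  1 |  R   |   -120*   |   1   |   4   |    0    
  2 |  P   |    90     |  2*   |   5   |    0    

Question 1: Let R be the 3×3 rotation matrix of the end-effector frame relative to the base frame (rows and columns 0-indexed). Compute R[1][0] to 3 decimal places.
-0.500

End-effector x-axis (col 0 of R) = (0.8660,-0.5000,0.0000)
R[1][0] = -0.5000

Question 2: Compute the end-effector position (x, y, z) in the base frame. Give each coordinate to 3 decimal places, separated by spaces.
2.330 -5.964 3.000

after link 1: o_1 = (-2.0000, -3.4641, 1.0000)
after link 2: o_2 = (2.3301, -5.9641, 3.0000)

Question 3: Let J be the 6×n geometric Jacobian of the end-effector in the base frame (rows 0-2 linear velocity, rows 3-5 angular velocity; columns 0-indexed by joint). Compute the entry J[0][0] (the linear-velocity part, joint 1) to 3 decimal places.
axis z_0 = ẑ; lever o_n−o_0 = (2.3301,-5.9641,3.0000)
cross product → J_v[:, 0] = (5.9641,2.3301,-0.0000)
J_ω[:, 0] = z_0
entry J[0][0] = 5.9641

5.964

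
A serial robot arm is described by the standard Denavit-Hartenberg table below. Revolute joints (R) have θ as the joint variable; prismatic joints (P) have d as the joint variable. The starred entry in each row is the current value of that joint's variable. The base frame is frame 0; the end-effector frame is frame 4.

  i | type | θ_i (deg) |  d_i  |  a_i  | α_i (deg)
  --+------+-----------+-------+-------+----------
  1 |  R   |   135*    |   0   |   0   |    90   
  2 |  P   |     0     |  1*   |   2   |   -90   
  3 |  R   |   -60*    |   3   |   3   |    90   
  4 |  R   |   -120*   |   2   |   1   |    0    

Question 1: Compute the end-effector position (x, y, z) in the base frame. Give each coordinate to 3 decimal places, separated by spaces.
1.872 4.018 2.134

after link 1: o_1 = (0.0000, 0.0000, 0.0000)
after link 2: o_2 = (-0.7071, 2.1213, 0.0000)
after link 3: o_3 = (0.0694, 5.0191, 3.0000)
after link 4: o_4 = (1.8718, 4.0185, 2.1340)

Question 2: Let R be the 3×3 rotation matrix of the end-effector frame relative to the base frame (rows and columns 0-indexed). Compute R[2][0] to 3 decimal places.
End-effector x-axis (col 0 of R) = (-0.1294,-0.4830,-0.8660)
R[2][0] = -0.8660

-0.866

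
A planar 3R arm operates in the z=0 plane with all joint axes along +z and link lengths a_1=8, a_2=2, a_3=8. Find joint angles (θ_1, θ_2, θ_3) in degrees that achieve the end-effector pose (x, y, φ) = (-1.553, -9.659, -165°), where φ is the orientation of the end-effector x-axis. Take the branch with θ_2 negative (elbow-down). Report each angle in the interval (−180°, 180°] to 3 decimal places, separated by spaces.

wrist centre = target − a_3·(cos φ, sin φ) = (6.1744, -7.5884)
cos θ_2 = (95.7078−8²−2²)/(2·8·2) = 0.8659; θ_2 = -30.0178° (elbow-down)
β = atan2(-7.5884,6.1744) = -50.8662°; ψ = atan2(-1.0005,9.7317) = -5.8701°
θ_1 = β − ψ = -44.9961°
θ_3 = φ − θ_1 − θ_2 = -89.9861° (wrapped to (-180°,180°])

-44.996 -30.018 -89.986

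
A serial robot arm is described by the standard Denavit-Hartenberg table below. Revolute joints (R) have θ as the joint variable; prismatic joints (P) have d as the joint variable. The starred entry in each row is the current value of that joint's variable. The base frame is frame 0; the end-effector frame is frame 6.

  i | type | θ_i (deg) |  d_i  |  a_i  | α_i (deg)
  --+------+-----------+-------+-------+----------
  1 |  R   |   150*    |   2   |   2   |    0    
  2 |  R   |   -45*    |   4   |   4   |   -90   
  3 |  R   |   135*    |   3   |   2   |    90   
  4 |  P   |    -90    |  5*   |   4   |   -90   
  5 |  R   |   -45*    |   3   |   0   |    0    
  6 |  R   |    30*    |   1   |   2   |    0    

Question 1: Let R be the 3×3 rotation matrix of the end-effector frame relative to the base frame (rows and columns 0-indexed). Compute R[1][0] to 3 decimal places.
0.427

End-effector x-axis (col 0 of R) = (0.8856,0.4268,-0.1830)
R[1][0] = 0.4268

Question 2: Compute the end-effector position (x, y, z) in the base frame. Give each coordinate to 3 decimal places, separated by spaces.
after link 1: o_1 = (-1.7321, 1.0000, 2.0000)
after link 2: o_2 = (-2.7673, 4.8637, 6.0000)
after link 3: o_3 = (-5.2991, 2.7212, 4.5858)
after link 4: o_4 = (-2.3504, 7.1716, 1.0503)
after link 5: o_5 = (-1.8014, 5.1225, -1.0711)
after link 6: o_6 = (0.1529, 5.2931, -2.1442)

0.153 5.293 -2.144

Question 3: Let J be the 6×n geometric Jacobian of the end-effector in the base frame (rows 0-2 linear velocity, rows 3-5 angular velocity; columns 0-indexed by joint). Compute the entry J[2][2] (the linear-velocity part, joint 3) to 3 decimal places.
0.341

axis z_2 = (-0.9659,-0.2588,0.0000); lever o_n−o_2 = (2.9202,0.4294,-8.1442)
cross product → J_v[:, 2] = (2.1079,-7.8667,0.3411)
J_ω[:, 2] = z_2
entry J[2][2] = 0.3411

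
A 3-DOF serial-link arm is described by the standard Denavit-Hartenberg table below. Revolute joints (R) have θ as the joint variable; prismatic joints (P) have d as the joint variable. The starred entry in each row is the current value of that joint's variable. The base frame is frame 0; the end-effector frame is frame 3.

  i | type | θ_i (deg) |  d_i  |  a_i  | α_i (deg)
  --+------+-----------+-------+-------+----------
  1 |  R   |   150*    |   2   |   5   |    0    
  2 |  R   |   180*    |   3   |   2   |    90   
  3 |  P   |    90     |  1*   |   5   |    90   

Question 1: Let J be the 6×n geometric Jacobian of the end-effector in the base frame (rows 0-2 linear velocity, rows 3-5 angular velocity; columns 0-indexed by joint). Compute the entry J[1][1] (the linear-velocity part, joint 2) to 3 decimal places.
1.232

axis z_1 = (0.0000,0.0000,1.0000); lever o_n−o_1 = (1.2321,-1.8660,8.0000)
cross product → J_v[:, 1] = (1.8660,1.2321,-0.0000)
J_ω[:, 1] = z_1
entry J[1][1] = 1.2321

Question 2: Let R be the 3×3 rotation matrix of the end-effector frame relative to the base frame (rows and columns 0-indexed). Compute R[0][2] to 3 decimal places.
0.866

End-effector z-axis (col 2 of R) = (0.8660,-0.5000,-0.0000)
R[0][2] = 0.8660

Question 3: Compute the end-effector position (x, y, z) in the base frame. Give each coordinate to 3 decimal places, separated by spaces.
after link 1: o_1 = (-4.3301, 2.5000, 2.0000)
after link 2: o_2 = (-2.5981, 1.5000, 5.0000)
after link 3: o_3 = (-3.0981, 0.6340, 10.0000)

-3.098 0.634 10.000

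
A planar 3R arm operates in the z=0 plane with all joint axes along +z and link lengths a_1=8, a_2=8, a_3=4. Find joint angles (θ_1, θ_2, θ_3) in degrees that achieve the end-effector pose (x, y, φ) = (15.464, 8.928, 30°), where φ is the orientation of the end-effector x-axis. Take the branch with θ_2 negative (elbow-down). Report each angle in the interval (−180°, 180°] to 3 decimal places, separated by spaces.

60.001 -60.003 30.002

wrist centre = target − a_3·(cos φ, sin φ) = (11.9999, 6.9280)
cos θ_2 = (191.9947−8²−8²)/(2·8·8) = 0.5000; θ_2 = -60.0027° (elbow-down)
β = atan2(6.9280,11.9999) = 29.9995°; ψ = atan2(-6.9284,11.9997) = -30.0014°
θ_1 = β − ψ = 60.0008°
θ_3 = φ − θ_1 − θ_2 = 30.0019° (wrapped to (-180°,180°])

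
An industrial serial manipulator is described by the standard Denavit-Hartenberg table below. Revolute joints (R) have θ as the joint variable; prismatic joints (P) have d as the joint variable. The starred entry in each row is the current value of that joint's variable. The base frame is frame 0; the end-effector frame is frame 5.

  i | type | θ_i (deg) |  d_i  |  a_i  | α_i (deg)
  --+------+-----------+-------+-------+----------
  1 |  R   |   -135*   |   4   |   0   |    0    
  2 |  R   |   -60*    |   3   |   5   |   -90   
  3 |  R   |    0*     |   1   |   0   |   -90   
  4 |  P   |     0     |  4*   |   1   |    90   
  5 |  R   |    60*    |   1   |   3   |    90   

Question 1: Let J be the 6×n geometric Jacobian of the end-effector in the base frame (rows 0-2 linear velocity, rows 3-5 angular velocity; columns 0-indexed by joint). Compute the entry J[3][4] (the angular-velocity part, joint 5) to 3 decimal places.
-0.259

axis z_4 = (-0.2588,-0.9659,0.0000); lever o_n−o_4 = (-1.7077,-0.5777,-2.5981)
cross product → J_v[:, 4] = (2.5095,-0.6724,-1.5000)
J_ω[:, 4] = z_4
entry J[3][4] = -0.2588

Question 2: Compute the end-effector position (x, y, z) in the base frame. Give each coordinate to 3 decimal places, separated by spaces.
after link 1: o_1 = (0.0000, 0.0000, 4.0000)
after link 2: o_2 = (-4.8296, 1.2941, 7.0000)
after link 3: o_3 = (-5.0884, 0.3282, 7.0000)
after link 4: o_4 = (-6.0544, 0.5870, 3.0000)
after link 5: o_5 = (-7.7621, 0.0093, 0.4019)

-7.762 0.009 0.402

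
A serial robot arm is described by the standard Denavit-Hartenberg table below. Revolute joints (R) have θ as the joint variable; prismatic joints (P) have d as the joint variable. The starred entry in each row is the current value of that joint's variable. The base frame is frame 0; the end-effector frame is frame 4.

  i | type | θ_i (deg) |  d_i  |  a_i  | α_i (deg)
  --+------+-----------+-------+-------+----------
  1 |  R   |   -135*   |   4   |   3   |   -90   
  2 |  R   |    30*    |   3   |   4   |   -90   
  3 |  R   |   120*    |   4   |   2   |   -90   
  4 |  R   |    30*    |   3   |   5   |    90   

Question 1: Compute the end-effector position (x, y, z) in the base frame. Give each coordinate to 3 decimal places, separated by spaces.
after link 1: o_1 = (-2.1213, -2.1213, 4.0000)
after link 2: o_2 = (-2.4495, -6.6921, 2.0000)
after link 3: o_3 = (-1.6476, -3.4408, -0.9641)
after link 4: o_4 = (-1.2057, 0.1831, 3.5825)

-1.206 0.183 3.583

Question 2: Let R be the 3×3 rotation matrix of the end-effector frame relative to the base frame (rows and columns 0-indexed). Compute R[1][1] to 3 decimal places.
0.177

End-effector y-axis (col 1 of R) = (0.8839,0.1768,0.4330)
R[1][1] = 0.1768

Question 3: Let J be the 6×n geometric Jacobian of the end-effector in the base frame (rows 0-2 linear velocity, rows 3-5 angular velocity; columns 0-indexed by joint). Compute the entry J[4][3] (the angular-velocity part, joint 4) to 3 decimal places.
0.177

axis z_3 = (0.8839,0.1768,0.4330); lever o_n−o_3 = (0.4419,3.6239,4.5466)
cross product → J_v[:, 3] = (-0.7655,-3.8273,3.1250)
J_ω[:, 3] = z_3
entry J[4][3] = 0.1768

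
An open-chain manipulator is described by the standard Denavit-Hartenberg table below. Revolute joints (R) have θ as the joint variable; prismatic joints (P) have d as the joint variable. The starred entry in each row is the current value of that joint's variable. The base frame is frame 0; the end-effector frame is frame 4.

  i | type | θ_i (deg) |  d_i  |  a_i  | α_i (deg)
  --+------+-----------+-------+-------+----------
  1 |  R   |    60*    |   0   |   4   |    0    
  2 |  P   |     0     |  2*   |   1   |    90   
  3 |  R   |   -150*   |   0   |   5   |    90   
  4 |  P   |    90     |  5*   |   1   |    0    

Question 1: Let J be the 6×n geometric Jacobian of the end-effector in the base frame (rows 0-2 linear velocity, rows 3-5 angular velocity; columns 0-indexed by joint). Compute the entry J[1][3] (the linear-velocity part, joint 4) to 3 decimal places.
prismatic axis z_3 = (-0.2500,-0.4330,0.8660)
J_v[:, 3] = z_3; J_ω[:, 3] = (0,0,0)
entry J[1][3] = -0.4330

-0.433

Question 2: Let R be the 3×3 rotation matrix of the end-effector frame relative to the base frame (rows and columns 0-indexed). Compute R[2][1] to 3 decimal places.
0.500

End-effector y-axis (col 1 of R) = (0.4330,0.7500,0.5000)
R[2][1] = 0.5000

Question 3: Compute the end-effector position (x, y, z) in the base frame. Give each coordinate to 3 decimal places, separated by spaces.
after link 1: o_1 = (2.0000, 3.4641, 0.0000)
after link 2: o_2 = (2.5000, 4.3301, 2.0000)
after link 3: o_3 = (0.3349, 0.5801, -0.5000)
after link 4: o_4 = (-0.0490, -2.0849, 3.8301)

-0.049 -2.085 3.830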